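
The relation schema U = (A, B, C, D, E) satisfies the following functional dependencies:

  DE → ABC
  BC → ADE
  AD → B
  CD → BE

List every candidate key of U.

{B, C}; {C, D}; {D, E}

{B, C}⁺: BC→ADE adds A, D, E → {A, B, C, D, E}.
{C, D}⁺: CD→BE adds B, E; DE→ABC adds A → {A, B, C, D, E}.
{D, E}⁺: DE→ABC adds A, B, C → {A, B, C, D, E}.
Any other superkey contains one of these as a subset, so there are no further candidate keys.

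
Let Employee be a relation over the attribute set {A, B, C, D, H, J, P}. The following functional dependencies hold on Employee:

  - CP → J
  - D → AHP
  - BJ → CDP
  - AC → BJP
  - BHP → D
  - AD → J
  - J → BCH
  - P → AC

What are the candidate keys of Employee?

(D), (J), (P), (A, C)

{D}⁺: D→AHP adds A, H, P; AD→J adds J; J→BCH adds B, C → {A, B, C, D, H, J, P}.
{J}⁺: J→BCH adds B, C, H; BJ→CDP adds D, P; P→AC adds A → {A, B, C, D, H, J, P}.
{P}⁺: P→AC adds A, C; CP→J adds J; AC→BJP adds B; J→BCH adds H; BJ→CDP adds D → {A, B, C, D, H, J, P}.
{A, C}⁺: AC→BJP adds B, J, P; J→BCH adds H; BJ→CDP adds D → {A, B, C, D, H, J, P}.
Any other superkey contains one of these as a subset, so there are no further candidate keys.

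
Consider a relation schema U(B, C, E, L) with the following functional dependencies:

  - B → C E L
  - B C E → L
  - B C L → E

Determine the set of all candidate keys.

{B}

Attribute B never appears on the right-hand side of any dependency, so B must belong to every candidate key.
{B}⁺ = {B, C, E, L}, which is all of the schema, so {B} is the only candidate key.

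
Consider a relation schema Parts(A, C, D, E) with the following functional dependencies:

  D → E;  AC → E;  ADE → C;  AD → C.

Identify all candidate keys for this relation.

{A, D}

Attributes A, D never appear on any right-hand side, so every candidate key must contain {A, D}.
{A, D}⁺ = {A, C, D, E}, which is all of the schema, so {A, D} is the only candidate key.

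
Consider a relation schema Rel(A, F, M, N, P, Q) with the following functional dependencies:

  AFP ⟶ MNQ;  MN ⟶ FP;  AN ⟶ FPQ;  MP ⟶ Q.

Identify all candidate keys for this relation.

{A, N}, {A, F, P}

Attribute A never appears on the right-hand side of any dependency, so A must belong to every candidate key.
{A}⁺ = {A}, which is not all of the schema, so we must add further attributes.
{A, N}⁺: AN→FPQ adds F, P, Q; AFP→MNQ adds M → {A, F, M, N, P, Q}. Minimal: {N}⁺ = {N}; {A}⁺ = {A} — none reach the full schema.
{A, F, P}⁺: AFP→MNQ adds M, N, Q → {A, F, M, N, P, Q}. Minimal: {F, P}⁺ = {F, P}; {A, P}⁺ = {A, P}; {A, F}⁺ = {A, F} — none reach the full schema.
Any other superkey contains one of these as a subset, so there are no further candidate keys.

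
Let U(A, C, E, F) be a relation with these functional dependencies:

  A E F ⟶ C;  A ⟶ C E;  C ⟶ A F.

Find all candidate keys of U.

A, C

{A}⁺: A→CE adds C, E; C→AF adds F → {A, C, E, F}.
{C}⁺: C→AF adds A, F; A→CE adds E → {A, C, E, F}.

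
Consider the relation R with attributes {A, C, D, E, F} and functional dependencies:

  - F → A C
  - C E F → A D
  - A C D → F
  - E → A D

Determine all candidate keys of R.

Attribute E never appears on the right-hand side of any dependency, so E must belong to every candidate key.
{E}⁺ = {A, D, E}, which is not all of the schema, so we must add further attributes.
{C, E}⁺: E→AD adds A, D; ACD→F adds F → {A, C, D, E, F}.
{E, F}⁺: F→AC adds A, C; CEF→AD adds D → {A, C, D, E, F}.

{C, E}, {E, F}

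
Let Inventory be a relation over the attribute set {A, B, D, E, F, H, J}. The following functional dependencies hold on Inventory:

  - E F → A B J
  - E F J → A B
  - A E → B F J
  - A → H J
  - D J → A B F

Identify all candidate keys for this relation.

{A, D, E}, {D, E, F}, {D, E, J}

Attributes D, E never appear on any right-hand side, so every candidate key must contain {D, E}.
{D, E}⁺ = {D, E}, which is not all of the schema, so we must add further attributes.
{A, D, E}⁺: AE→BFJ adds B, F, J; A→HJ adds H → {A, B, D, E, F, H, J}.
{D, E, F}⁺: EF→ABJ adds A, B, J; A→HJ adds H → {A, B, D, E, F, H, J}.
{D, E, J}⁺: DJ→ABF adds A, B, F; A→HJ adds H → {A, B, D, E, F, H, J}.
Any other superkey contains one of these as a subset, so there are no further candidate keys.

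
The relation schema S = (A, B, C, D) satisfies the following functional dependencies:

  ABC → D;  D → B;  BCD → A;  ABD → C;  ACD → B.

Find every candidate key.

AD, CD, ABC

{A, D}⁺: D→B adds B; ABD→C adds C → {A, B, C, D}. Minimal: {D}⁺ = {B, D}; {A}⁺ = {A} — none reach the full schema.
{C, D}⁺: D→B adds B; BCD→A adds A → {A, B, C, D}. Minimal: {D}⁺ = {B, D}; {C}⁺ = {C} — none reach the full schema.
{A, B, C}⁺: ABC→D adds D → {A, B, C, D}. Minimal: {B, C}⁺ = {B, C}; {A, C}⁺ = {A, C}; {A, B}⁺ = {A, B} — none reach the full schema.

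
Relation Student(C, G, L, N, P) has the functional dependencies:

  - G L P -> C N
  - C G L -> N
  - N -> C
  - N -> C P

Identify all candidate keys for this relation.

{C, G, L}⁺: CGL→N adds N; N→CP adds P → {C, G, L, N, P}. Minimal: {G, L}⁺ = {G, L}; {C, L}⁺ = {C, L}; {C, G}⁺ = {C, G} — none reach the full schema.
{G, L, N}⁺: N→C adds C; N→CP adds P → {C, G, L, N, P}. Minimal: {L, N}⁺ = {C, L, N, P}; {G, N}⁺ = {C, G, N, P}; {G, L}⁺ = {G, L} — none reach the full schema.
{G, L, P}⁺: GLP→CN adds C, N → {C, G, L, N, P}. Minimal: {L, P}⁺ = {L, P}; {G, P}⁺ = {G, P}; {G, L}⁺ = {G, L} — none reach the full schema.

(C, G, L), (G, L, N), (G, L, P)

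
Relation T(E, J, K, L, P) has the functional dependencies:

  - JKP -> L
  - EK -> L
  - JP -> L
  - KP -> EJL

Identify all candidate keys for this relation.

KP

Attributes K, P never appear on any right-hand side, so every candidate key must contain {K, P}.
{K, P}⁺ = {E, J, K, L, P}, which is all of the schema, so {K, P} is the only candidate key.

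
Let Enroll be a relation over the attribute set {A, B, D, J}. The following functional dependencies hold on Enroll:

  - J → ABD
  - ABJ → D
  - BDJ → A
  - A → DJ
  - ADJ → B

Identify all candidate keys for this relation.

{A}, {J}

{A}⁺: A→DJ adds D, J; ADJ→B adds B → {A, B, D, J}.
{J}⁺: J→ABD adds A, B, D → {A, B, D, J}.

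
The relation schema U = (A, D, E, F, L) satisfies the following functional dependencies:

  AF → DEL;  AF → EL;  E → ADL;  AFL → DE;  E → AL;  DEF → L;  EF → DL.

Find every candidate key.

AF; EF

{A, F}⁺: AF→DEL adds D, E, L → {A, D, E, F, L}.
{E, F}⁺: E→ADL adds A, D, L → {A, D, E, F, L}.
Any other superkey contains one of these as a subset, so there are no further candidate keys.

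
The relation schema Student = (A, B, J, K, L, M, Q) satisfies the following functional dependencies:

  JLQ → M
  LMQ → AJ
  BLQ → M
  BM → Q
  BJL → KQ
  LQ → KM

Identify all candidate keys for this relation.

Attributes B, L never appear on any right-hand side, so every candidate key must contain {B, L}.
{B, L}⁺ = {B, L}, which is not all of the schema, so we must add further attributes.
{B, J, L}⁺: BJL→KQ adds K, Q; LQ→KM adds M; LMQ→AJ adds A → {A, B, J, K, L, M, Q}. Minimal: {J, L}⁺ = {J, L}; {B, L}⁺ = {B, L}; {B, J}⁺ = {B, J} — none reach the full schema.
{B, L, M}⁺: BM→Q adds Q; LQ→KM adds K; LMQ→AJ adds A, J → {A, B, J, K, L, M, Q}. Minimal: {L, M}⁺ = {L, M}; {B, M}⁺ = {B, M, Q}; {B, L}⁺ = {B, L} — none reach the full schema.
{B, L, Q}⁺: BLQ→M adds M; LQ→KM adds K; LMQ→AJ adds A, J → {A, B, J, K, L, M, Q}. Minimal: {L, Q}⁺ = {A, J, K, L, M, Q}; {B, Q}⁺ = {B, Q}; {B, L}⁺ = {B, L} — none reach the full schema.

BJL, BLM, BLQ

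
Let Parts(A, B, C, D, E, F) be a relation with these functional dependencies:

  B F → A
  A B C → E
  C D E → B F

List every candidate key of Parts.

{C, D, E}, {A, B, C, D}, {B, C, D, F}

Attributes C, D never appear on any right-hand side, so every candidate key must contain {C, D}.
{C, D}⁺ = {C, D}, which is not all of the schema, so we must add further attributes.
{C, D, E}⁺: CDE→BF adds B, F; BF→A adds A → {A, B, C, D, E, F}. Minimal: {D, E}⁺ = {D, E}; {C, E}⁺ = {C, E}; {C, D}⁺ = {C, D} — none reach the full schema.
{A, B, C, D}⁺: ABC→E adds E; CDE→BF adds F → {A, B, C, D, E, F}. Minimal: {B, C, D}⁺ = {B, C, D}; {A, C, D}⁺ = {A, C, D}; {A, B, D}⁺ = {A, B, D}; … — none reach the full schema.
{B, C, D, F}⁺: BF→A adds A; ABC→E adds E → {A, B, C, D, E, F}. Minimal: {C, D, F}⁺ = {C, D, F}; {B, D, F}⁺ = {A, B, D, F}; {B, C, F}⁺ = {A, B, C, E, F}; … — none reach the full schema.
Any other superkey contains one of these as a subset, so there are no further candidate keys.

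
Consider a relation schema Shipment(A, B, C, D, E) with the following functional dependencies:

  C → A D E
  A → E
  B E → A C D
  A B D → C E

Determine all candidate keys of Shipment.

Attribute B never appears on the right-hand side of any dependency, so B must belong to every candidate key.
{B}⁺ = {B}, which is not all of the schema, so we must add further attributes.
{A, B}⁺: A→E adds E; BE→ACD adds C, D → {A, B, C, D, E}. Minimal: {B}⁺ = {B}; {A}⁺ = {A, E} — none reach the full schema.
{B, C}⁺: C→ADE adds A, D, E → {A, B, C, D, E}. Minimal: {C}⁺ = {A, C, D, E}; {B}⁺ = {B} — none reach the full schema.
{B, E}⁺: BE→ACD adds A, C, D → {A, B, C, D, E}. Minimal: {E}⁺ = {E}; {B}⁺ = {B} — none reach the full schema.

{A, B}, {B, C}, {B, E}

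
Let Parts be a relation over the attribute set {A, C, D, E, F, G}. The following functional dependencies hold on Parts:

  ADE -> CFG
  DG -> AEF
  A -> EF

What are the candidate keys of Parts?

{A, D}; {D, G}

{A, D}⁺: A→EF adds E, F; ADE→CFG adds C, G → {A, C, D, E, F, G}. Minimal: {D}⁺ = {D}; {A}⁺ = {A, E, F} — none reach the full schema.
{D, G}⁺: DG→AEF adds A, E, F; ADE→CFG adds C → {A, C, D, E, F, G}. Minimal: {G}⁺ = {G}; {D}⁺ = {D} — none reach the full schema.
Any other superkey contains one of these as a subset, so there are no further candidate keys.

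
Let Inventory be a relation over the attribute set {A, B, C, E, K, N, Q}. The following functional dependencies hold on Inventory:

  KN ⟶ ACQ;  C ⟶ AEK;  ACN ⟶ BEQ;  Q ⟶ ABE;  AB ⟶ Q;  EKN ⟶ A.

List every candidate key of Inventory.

{C, N}, {K, N}

Attribute N never appears on the right-hand side of any dependency, so N must belong to every candidate key.
{N}⁺ = {N}, which is not all of the schema, so we must add further attributes.
{C, N}⁺: C→AEK adds A, E, K; ACN→BEQ adds B, Q → {A, B, C, E, K, N, Q}. Minimal: {N}⁺ = {N}; {C}⁺ = {A, C, E, K} — none reach the full schema.
{K, N}⁺: KN→ACQ adds A, C, Q; C→AEK adds E; ACN→BEQ adds B → {A, B, C, E, K, N, Q}. Minimal: {N}⁺ = {N}; {K}⁺ = {K} — none reach the full schema.
Any other superkey contains one of these as a subset, so there are no further candidate keys.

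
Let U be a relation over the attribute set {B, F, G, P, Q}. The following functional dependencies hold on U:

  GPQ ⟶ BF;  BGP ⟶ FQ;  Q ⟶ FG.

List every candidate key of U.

{P, Q}⁺: Q→FG adds F, G; GPQ→BF adds B → {B, F, G, P, Q}.
{B, G, P}⁺: BGP→FQ adds F, Q → {B, F, G, P, Q}.
Any other superkey contains one of these as a subset, so there are no further candidate keys.

(P, Q), (B, G, P)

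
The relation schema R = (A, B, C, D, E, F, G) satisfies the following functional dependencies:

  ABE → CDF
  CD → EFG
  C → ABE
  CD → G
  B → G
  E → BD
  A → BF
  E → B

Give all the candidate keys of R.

C; AE

{C}⁺: C→ABE adds A, B, E; B→G adds G; E→BD adds D; A→BF adds F → {A, B, C, D, E, F, G}.
{A, E}⁺: E→BD adds B, D; A→BF adds F; ABE→CDF adds C; CD→EFG adds G → {A, B, C, D, E, F, G}. Minimal: {E}⁺ = {B, D, E, G}; {A}⁺ = {A, B, F, G} — none reach the full schema.
Any other superkey contains one of these as a subset, so there are no further candidate keys.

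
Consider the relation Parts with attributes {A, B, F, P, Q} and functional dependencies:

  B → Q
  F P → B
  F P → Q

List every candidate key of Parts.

{A, F, P}⁺: FP→B adds B; FP→Q adds Q → {A, B, F, P, Q}. Minimal: {F, P}⁺ = {B, F, P, Q}; {A, P}⁺ = {A, P}; {A, F}⁺ = {A, F} — none reach the full schema.

(A, F, P)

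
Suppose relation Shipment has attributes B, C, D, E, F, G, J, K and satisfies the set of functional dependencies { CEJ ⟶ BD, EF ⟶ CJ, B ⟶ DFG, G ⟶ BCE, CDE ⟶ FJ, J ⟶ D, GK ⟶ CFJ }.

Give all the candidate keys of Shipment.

Attribute K never appears on the right-hand side of any dependency, so K must belong to every candidate key.
{K}⁺ = {K}, which is not all of the schema, so we must add further attributes.
{B, K}⁺: B→DFG adds D, F, G; G→BCE adds C, E; CDE→FJ adds J → {B, C, D, E, F, G, J, K}.
{G, K}⁺: G→BCE adds B, C, E; GK→CFJ adds F, J; CEJ→BD adds D → {B, C, D, E, F, G, J, K}.
{E, F, K}⁺: EF→CJ adds C, J; J→D adds D; CEJ→BD adds B; B→DFG adds G → {B, C, D, E, F, G, J, K}.
{C, D, E, K}⁺: CDE→FJ adds F, J; CEJ→BD adds B; B→DFG adds G → {B, C, D, E, F, G, J, K}.
{C, E, J, K}⁺: CEJ→BD adds B, D; B→DFG adds F, G → {B, C, D, E, F, G, J, K}.

(B, K), (G, K), (E, F, K), (C, D, E, K), (C, E, J, K)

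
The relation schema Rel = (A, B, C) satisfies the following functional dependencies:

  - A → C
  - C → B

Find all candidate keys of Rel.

{A}

Attribute A never appears on the right-hand side of any dependency, so A must belong to every candidate key.
{A}⁺ = {A, B, C}, which is all of the schema, so {A} is the only candidate key.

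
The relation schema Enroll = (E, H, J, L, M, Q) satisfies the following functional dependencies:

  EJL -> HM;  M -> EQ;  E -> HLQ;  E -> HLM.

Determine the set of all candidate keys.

Attribute J never appears on the right-hand side of any dependency, so J must belong to every candidate key.
{J}⁺ = {J}, which is not all of the schema, so we must add further attributes.
{E, J}⁺: E→HLQ adds H, L, Q; E→HLM adds M → {E, H, J, L, M, Q}. Minimal: {J}⁺ = {J}; {E}⁺ = {E, H, L, M, Q} — none reach the full schema.
{J, M}⁺: M→EQ adds E, Q; E→HLQ adds H, L → {E, H, J, L, M, Q}. Minimal: {M}⁺ = {E, H, L, M, Q}; {J}⁺ = {J} — none reach the full schema.
Any other superkey contains one of these as a subset, so there are no further candidate keys.

{E, J}; {J, M}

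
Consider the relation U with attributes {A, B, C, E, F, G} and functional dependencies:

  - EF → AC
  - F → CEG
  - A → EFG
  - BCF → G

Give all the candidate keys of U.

{A, B}, {B, F}

{A, B}⁺: A→EFG adds E, F, G; EF→AC adds C → {A, B, C, E, F, G}. Minimal: {B}⁺ = {B}; {A}⁺ = {A, C, E, F, G} — none reach the full schema.
{B, F}⁺: F→CEG adds C, E, G; EF→AC adds A → {A, B, C, E, F, G}. Minimal: {F}⁺ = {A, C, E, F, G}; {B}⁺ = {B} — none reach the full schema.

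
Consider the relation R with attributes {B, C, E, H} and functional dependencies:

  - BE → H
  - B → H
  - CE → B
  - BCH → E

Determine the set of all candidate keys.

Attribute C never appears on the right-hand side of any dependency, so C must belong to every candidate key.
{C}⁺ = {C}, which is not all of the schema, so we must add further attributes.
{B, C}⁺: B→H adds H; BCH→E adds E → {B, C, E, H}.
{C, E}⁺: CE→B adds B; BE→H adds H → {B, C, E, H}.
Any other superkey contains one of these as a subset, so there are no further candidate keys.

{B, C}; {C, E}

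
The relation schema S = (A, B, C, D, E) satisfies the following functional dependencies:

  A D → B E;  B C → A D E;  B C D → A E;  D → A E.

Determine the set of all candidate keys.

BC, CD

Attribute C never appears on the right-hand side of any dependency, so C must belong to every candidate key.
{C}⁺ = {C}, which is not all of the schema, so we must add further attributes.
{B, C}⁺: BC→ADE adds A, D, E → {A, B, C, D, E}. Minimal: {C}⁺ = {C}; {B}⁺ = {B} — none reach the full schema.
{C, D}⁺: D→AE adds A, E; AD→BE adds B → {A, B, C, D, E}. Minimal: {D}⁺ = {A, B, D, E}; {C}⁺ = {C} — none reach the full schema.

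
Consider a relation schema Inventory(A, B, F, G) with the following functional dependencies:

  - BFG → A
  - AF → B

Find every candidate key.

{A, F, G}, {B, F, G}

Attributes F, G never appear on any right-hand side, so every candidate key must contain {F, G}.
{F, G}⁺ = {F, G}, which is not all of the schema, so we must add further attributes.
{A, F, G}⁺: AF→B adds B → {A, B, F, G}. Minimal: {F, G}⁺ = {F, G}; {A, G}⁺ = {A, G}; {A, F}⁺ = {A, B, F} — none reach the full schema.
{B, F, G}⁺: BFG→A adds A → {A, B, F, G}. Minimal: {F, G}⁺ = {F, G}; {B, G}⁺ = {B, G}; {B, F}⁺ = {B, F} — none reach the full schema.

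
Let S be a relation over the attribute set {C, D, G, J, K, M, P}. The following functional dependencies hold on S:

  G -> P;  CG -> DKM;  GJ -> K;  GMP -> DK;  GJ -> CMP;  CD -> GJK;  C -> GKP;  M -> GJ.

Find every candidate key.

C, M, GJ

{C}⁺: C→GKP adds G, K, P; CG→DKM adds D, M; CD→GJK adds J → {C, D, G, J, K, M, P}.
{M}⁺: M→GJ adds G, J; G→P adds P; GJ→K adds K; GMP→DK adds D; GJ→CMP adds C → {C, D, G, J, K, M, P}.
{G, J}⁺: G→P adds P; GJ→K adds K; GJ→CMP adds C, M; CG→DKM adds D → {C, D, G, J, K, M, P}. Minimal: {J}⁺ = {J}; {G}⁺ = {G, P} — none reach the full schema.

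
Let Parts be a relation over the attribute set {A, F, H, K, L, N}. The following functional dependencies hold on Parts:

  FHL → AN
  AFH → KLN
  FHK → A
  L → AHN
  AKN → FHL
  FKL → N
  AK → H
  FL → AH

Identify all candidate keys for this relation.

{F, L}⁺: L→AHN adds A, H, N; AFH→KLN adds K → {A, F, H, K, L, N}. Minimal: {L}⁺ = {A, H, L, N}; {F}⁺ = {F} — none reach the full schema.
{K, L}⁺: L→AHN adds A, H, N; AKN→FHL adds F → {A, F, H, K, L, N}. Minimal: {L}⁺ = {A, H, L, N}; {K}⁺ = {K} — none reach the full schema.
{A, F, H}⁺: AFH→KLN adds K, L, N → {A, F, H, K, L, N}. Minimal: {F, H}⁺ = {F, H}; {A, H}⁺ = {A, H}; {A, F}⁺ = {A, F} — none reach the full schema.
{A, F, K}⁺: AK→H adds H; AFH→KLN adds L, N → {A, F, H, K, L, N}. Minimal: {F, K}⁺ = {F, K}; {A, K}⁺ = {A, H, K}; {A, F}⁺ = {A, F} — none reach the full schema.
{A, K, N}⁺: AKN→FHL adds F, H, L → {A, F, H, K, L, N}. Minimal: {K, N}⁺ = {K, N}; {A, N}⁺ = {A, N}; {A, K}⁺ = {A, H, K} — none reach the full schema.
{F, H, K}⁺: FHK→A adds A; AFH→KLN adds L, N → {A, F, H, K, L, N}. Minimal: {H, K}⁺ = {H, K}; {F, K}⁺ = {F, K}; {F, H}⁺ = {F, H} — none reach the full schema.

FL, KL, AFH, AFK, AKN, FHK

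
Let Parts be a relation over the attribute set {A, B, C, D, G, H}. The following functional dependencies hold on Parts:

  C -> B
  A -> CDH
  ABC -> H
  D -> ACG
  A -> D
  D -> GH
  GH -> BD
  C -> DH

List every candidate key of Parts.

{A}, {C}, {D}, {G, H}

{A}⁺: A→CDH adds C, D, H; D→ACG adds G; GH→BD adds B → {A, B, C, D, G, H}.
{C}⁺: C→B adds B; C→DH adds D, H; D→ACG adds A, G → {A, B, C, D, G, H}.
{D}⁺: D→ACG adds A, C, G; D→GH adds H; GH→BD adds B → {A, B, C, D, G, H}.
{G, H}⁺: GH→BD adds B, D; D→ACG adds A, C → {A, B, C, D, G, H}. Minimal: {H}⁺ = {H}; {G}⁺ = {G} — none reach the full schema.
Any other superkey contains one of these as a subset, so there are no further candidate keys.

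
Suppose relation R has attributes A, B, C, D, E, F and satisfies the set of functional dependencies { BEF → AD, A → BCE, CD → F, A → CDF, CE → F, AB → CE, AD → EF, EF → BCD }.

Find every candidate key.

(A); (C, E); (E, F)

{A}⁺: A→BCE adds B, C, E; A→CDF adds D, F → {A, B, C, D, E, F}.
{C, E}⁺: CE→F adds F; EF→BCD adds B, D; BEF→AD adds A → {A, B, C, D, E, F}.
{E, F}⁺: EF→BCD adds B, C, D; BEF→AD adds A → {A, B, C, D, E, F}.
Any other superkey contains one of these as a subset, so there are no further candidate keys.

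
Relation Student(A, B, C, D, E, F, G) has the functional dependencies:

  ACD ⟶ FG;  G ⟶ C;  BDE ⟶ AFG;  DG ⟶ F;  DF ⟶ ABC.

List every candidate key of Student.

BDE, DEF, DEG, ACDE

Attributes D, E never appear on any right-hand side, so every candidate key must contain {D, E}.
{D, E}⁺ = {D, E}, which is not all of the schema, so we must add further attributes.
{B, D, E}⁺: BDE→AFG adds A, F, G; DF→ABC adds C → {A, B, C, D, E, F, G}. Minimal: {D, E}⁺ = {D, E}; {B, E}⁺ = {B, E}; {B, D}⁺ = {B, D} — none reach the full schema.
{D, E, F}⁺: DF→ABC adds A, B, C; ACD→FG adds G → {A, B, C, D, E, F, G}. Minimal: {E, F}⁺ = {E, F}; {D, F}⁺ = {A, B, C, D, F, G}; {D, E}⁺ = {D, E} — none reach the full schema.
{D, E, G}⁺: G→C adds C; DG→F adds F; DF→ABC adds A, B → {A, B, C, D, E, F, G}. Minimal: {E, G}⁺ = {C, E, G}; {D, G}⁺ = {A, B, C, D, F, G}; {D, E}⁺ = {D, E} — none reach the full schema.
{A, C, D, E}⁺: ACD→FG adds F, G; DF→ABC adds B → {A, B, C, D, E, F, G}. Minimal: {C, D, E}⁺ = {C, D, E}; {A, D, E}⁺ = {A, D, E}; {A, C, E}⁺ = {A, C, E}; … — none reach the full schema.
Any other superkey contains one of these as a subset, so there are no further candidate keys.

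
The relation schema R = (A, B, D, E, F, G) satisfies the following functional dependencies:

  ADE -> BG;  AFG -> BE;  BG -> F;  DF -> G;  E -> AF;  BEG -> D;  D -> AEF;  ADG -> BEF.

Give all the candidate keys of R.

{D}, {E, G}, {A, B, G}, {A, F, G}

{D}⁺: D→AEF adds A, E, F; ADE→BG adds B, G → {A, B, D, E, F, G}.
{E, G}⁺: E→AF adds A, F; AFG→BE adds B; BEG→D adds D → {A, B, D, E, F, G}. Minimal: {G}⁺ = {G}; {E}⁺ = {A, E, F} — none reach the full schema.
{A, B, G}⁺: BG→F adds F; AFG→BE adds E; BEG→D adds D → {A, B, D, E, F, G}. Minimal: {B, G}⁺ = {B, F, G}; {A, G}⁺ = {A, G}; {A, B}⁺ = {A, B} — none reach the full schema.
{A, F, G}⁺: AFG→BE adds B, E; BEG→D adds D → {A, B, D, E, F, G}. Minimal: {F, G}⁺ = {F, G}; {A, G}⁺ = {A, G}; {A, F}⁺ = {A, F} — none reach the full schema.
Any other superkey contains one of these as a subset, so there are no further candidate keys.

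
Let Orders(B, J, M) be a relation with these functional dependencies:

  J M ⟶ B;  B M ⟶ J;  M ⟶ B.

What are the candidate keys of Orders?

{M}

Attribute M never appears on the right-hand side of any dependency, so M must belong to every candidate key.
{M}⁺ = {B, J, M}, which is all of the schema, so {M} is the only candidate key.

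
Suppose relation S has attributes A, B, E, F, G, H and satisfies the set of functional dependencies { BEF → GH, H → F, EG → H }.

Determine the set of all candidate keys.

Attributes A, B, E never appear on any right-hand side, so every candidate key must contain {A, B, E}.
{A, B, E}⁺ = {A, B, E}, which is not all of the schema, so we must add further attributes.
{A, B, E, F}⁺: BEF→GH adds G, H → {A, B, E, F, G, H}.
{A, B, E, G}⁺: EG→H adds H; H→F adds F → {A, B, E, F, G, H}.
{A, B, E, H}⁺: H→F adds F; BEF→GH adds G → {A, B, E, F, G, H}.
Any other superkey contains one of these as a subset, so there are no further candidate keys.

{A, B, E, F}, {A, B, E, G}, {A, B, E, H}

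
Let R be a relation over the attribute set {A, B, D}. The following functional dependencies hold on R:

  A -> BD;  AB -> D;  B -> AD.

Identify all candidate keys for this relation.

{A}⁺: A→BD adds B, D → {A, B, D}.
{B}⁺: B→AD adds A, D → {A, B, D}.
Any other superkey contains one of these as a subset, so there are no further candidate keys.

{A}; {B}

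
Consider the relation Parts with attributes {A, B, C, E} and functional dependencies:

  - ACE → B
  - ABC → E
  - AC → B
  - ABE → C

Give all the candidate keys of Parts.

Attribute A never appears on the right-hand side of any dependency, so A must belong to every candidate key.
{A}⁺ = {A}, which is not all of the schema, so we must add further attributes.
{A, C}⁺: AC→B adds B; ABC→E adds E → {A, B, C, E}. Minimal: {C}⁺ = {C}; {A}⁺ = {A} — none reach the full schema.
{A, B, E}⁺: ABE→C adds C → {A, B, C, E}. Minimal: {B, E}⁺ = {B, E}; {A, E}⁺ = {A, E}; {A, B}⁺ = {A, B} — none reach the full schema.

(A, C); (A, B, E)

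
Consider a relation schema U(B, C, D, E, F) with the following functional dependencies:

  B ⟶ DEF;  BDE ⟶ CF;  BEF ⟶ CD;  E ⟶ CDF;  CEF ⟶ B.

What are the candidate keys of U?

{B}⁺: B→DEF adds D, E, F; BDE→CF adds C → {B, C, D, E, F}.
{E}⁺: E→CDF adds C, D, F; CEF→B adds B → {B, C, D, E, F}.
Any other superkey contains one of these as a subset, so there are no further candidate keys.

{B}; {E}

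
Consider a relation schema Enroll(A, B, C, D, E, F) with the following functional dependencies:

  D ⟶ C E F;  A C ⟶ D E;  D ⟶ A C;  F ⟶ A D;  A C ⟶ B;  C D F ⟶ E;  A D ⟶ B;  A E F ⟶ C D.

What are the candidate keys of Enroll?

{D}, {F}, {A, C}

{D}⁺: D→CEF adds C, E, F; D→AC adds A; AC→B adds B → {A, B, C, D, E, F}.
{F}⁺: F→AD adds A, D; AD→B adds B; D→CEF adds C, E → {A, B, C, D, E, F}.
{A, C}⁺: AC→DE adds D, E; AC→B adds B; D→CEF adds F → {A, B, C, D, E, F}. Minimal: {C}⁺ = {C}; {A}⁺ = {A} — none reach the full schema.
Any other superkey contains one of these as a subset, so there are no further candidate keys.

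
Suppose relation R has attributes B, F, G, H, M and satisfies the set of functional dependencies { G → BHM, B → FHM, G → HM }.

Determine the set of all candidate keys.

G

{G}⁺: G→BHM adds B, H, M; B→FHM adds F → {B, F, G, H, M}.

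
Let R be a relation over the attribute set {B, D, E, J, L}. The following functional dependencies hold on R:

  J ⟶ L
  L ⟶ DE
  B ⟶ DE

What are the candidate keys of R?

Attributes B, J never appear on any right-hand side, so every candidate key must contain {B, J}.
{B, J}⁺ = {B, D, E, J, L}, which is all of the schema, so {B, J} is the only candidate key.

(B, J)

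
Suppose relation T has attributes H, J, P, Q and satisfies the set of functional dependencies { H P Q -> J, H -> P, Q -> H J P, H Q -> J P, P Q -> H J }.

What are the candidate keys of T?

(Q)

Attribute Q never appears on the right-hand side of any dependency, so Q must belong to every candidate key.
{Q}⁺ = {H, J, P, Q}, which is all of the schema, so {Q} is the only candidate key.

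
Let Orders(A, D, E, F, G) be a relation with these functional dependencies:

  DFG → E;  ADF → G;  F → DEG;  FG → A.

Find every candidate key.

{F}

Attribute F never appears on the right-hand side of any dependency, so F must belong to every candidate key.
{F}⁺ = {A, D, E, F, G}, which is all of the schema, so {F} is the only candidate key.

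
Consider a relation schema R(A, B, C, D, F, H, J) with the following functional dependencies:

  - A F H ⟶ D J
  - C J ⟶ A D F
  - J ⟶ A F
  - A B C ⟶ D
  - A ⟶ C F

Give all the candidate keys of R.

Attributes B, H never appear on any right-hand side, so every candidate key must contain {B, H}.
{B, H}⁺ = {B, H}, which is not all of the schema, so we must add further attributes.
{A, B, H}⁺: A→CF adds C, F; AFH→DJ adds D, J → {A, B, C, D, F, H, J}.
{B, H, J}⁺: J→AF adds A, F; A→CF adds C; AFH→DJ adds D → {A, B, C, D, F, H, J}.
Any other superkey contains one of these as a subset, so there are no further candidate keys.

{A, B, H}; {B, H, J}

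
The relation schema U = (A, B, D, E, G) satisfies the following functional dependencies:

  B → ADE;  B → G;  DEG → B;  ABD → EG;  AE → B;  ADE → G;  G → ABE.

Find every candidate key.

{B}⁺: B→ADE adds A, D, E; B→G adds G → {A, B, D, E, G}.
{G}⁺: G→ABE adds A, B, E; B→ADE adds D → {A, B, D, E, G}.
{A, E}⁺: AE→B adds B; B→ADE adds D; B→G adds G → {A, B, D, E, G}.

B; G; AE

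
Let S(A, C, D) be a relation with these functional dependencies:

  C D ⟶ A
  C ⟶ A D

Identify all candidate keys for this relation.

Attribute C never appears on the right-hand side of any dependency, so C must belong to every candidate key.
{C}⁺ = {A, C, D}, which is all of the schema, so {C} is the only candidate key.

C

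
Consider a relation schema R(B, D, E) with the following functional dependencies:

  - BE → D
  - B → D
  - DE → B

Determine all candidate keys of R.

BE; DE

Attribute E never appears on the right-hand side of any dependency, so E must belong to every candidate key.
{E}⁺ = {E}, which is not all of the schema, so we must add further attributes.
{B, E}⁺: BE→D adds D → {B, D, E}. Minimal: {E}⁺ = {E}; {B}⁺ = {B, D} — none reach the full schema.
{D, E}⁺: DE→B adds B → {B, D, E}. Minimal: {E}⁺ = {E}; {D}⁺ = {D} — none reach the full schema.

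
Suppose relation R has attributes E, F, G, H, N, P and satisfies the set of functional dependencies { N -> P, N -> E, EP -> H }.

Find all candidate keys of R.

{F, G, N}

Attributes F, G, N never appear on any right-hand side, so every candidate key must contain {F, G, N}.
{F, G, N}⁺ = {E, F, G, H, N, P}, which is all of the schema, so {F, G, N} is the only candidate key.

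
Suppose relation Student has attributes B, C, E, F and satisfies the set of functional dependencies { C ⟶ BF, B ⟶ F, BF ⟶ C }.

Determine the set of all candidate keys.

BE, CE

Attribute E never appears on the right-hand side of any dependency, so E must belong to every candidate key.
{E}⁺ = {E}, which is not all of the schema, so we must add further attributes.
{B, E}⁺: B→F adds F; BF→C adds C → {B, C, E, F}. Minimal: {E}⁺ = {E}; {B}⁺ = {B, C, F} — none reach the full schema.
{C, E}⁺: C→BF adds B, F → {B, C, E, F}. Minimal: {E}⁺ = {E}; {C}⁺ = {B, C, F} — none reach the full schema.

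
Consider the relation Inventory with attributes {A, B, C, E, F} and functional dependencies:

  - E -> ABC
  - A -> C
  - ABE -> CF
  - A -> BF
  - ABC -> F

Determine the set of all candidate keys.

{E}

{E}⁺: E→ABC adds A, B, C; ABE→CF adds F → {A, B, C, E, F}.
No other minimal superkey exists.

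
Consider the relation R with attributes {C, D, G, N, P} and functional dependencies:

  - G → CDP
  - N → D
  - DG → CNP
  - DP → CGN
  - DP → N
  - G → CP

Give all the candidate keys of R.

{G}, {D, P}, {N, P}

{G}⁺: G→CDP adds C, D, P; DG→CNP adds N → {C, D, G, N, P}.
{D, P}⁺: DP→CGN adds C, G, N → {C, D, G, N, P}. Minimal: {P}⁺ = {P}; {D}⁺ = {D} — none reach the full schema.
{N, P}⁺: N→D adds D; DP→CGN adds C, G → {C, D, G, N, P}. Minimal: {P}⁺ = {P}; {N}⁺ = {D, N} — none reach the full schema.
Any other superkey contains one of these as a subset, so there are no further candidate keys.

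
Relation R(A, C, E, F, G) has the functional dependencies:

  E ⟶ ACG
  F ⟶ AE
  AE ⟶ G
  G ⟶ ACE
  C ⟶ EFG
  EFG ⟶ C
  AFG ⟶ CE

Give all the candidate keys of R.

{C}⁺: C→EFG adds E, F, G; E→ACG adds A → {A, C, E, F, G}.
{E}⁺: E→ACG adds A, C, G; C→EFG adds F → {A, C, E, F, G}.
{F}⁺: F→AE adds A, E; AE→G adds G; G→ACE adds C → {A, C, E, F, G}.
{G}⁺: G→ACE adds A, C, E; C→EFG adds F → {A, C, E, F, G}.

{C}, {E}, {F}, {G}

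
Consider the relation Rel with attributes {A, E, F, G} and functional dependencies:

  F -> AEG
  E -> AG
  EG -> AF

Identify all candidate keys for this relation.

{E}⁺: E→AG adds A, G; EG→AF adds F → {A, E, F, G}.
{F}⁺: F→AEG adds A, E, G → {A, E, F, G}.

{E}, {F}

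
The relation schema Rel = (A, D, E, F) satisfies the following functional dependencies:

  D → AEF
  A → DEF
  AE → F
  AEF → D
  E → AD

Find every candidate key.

{A}; {D}; {E}

{A}⁺: A→DEF adds D, E, F → {A, D, E, F}.
{D}⁺: D→AEF adds A, E, F → {A, D, E, F}.
{E}⁺: E→AD adds A, D; D→AEF adds F → {A, D, E, F}.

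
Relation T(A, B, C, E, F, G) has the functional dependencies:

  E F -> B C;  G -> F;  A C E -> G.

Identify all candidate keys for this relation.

{A, C, E}, {A, E, F}, {A, E, G}

Attributes A, E never appear on any right-hand side, so every candidate key must contain {A, E}.
{A, E}⁺ = {A, E}, which is not all of the schema, so we must add further attributes.
{A, C, E}⁺: ACE→G adds G; G→F adds F; EF→BC adds B → {A, B, C, E, F, G}.
{A, E, F}⁺: EF→BC adds B, C; ACE→G adds G → {A, B, C, E, F, G}.
{A, E, G}⁺: G→F adds F; EF→BC adds B, C → {A, B, C, E, F, G}.
Any other superkey contains one of these as a subset, so there are no further candidate keys.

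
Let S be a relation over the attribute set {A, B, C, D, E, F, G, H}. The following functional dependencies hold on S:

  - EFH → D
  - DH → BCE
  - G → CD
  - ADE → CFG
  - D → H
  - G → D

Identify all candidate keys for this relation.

{A, D}⁺: D→H adds H; DH→BCE adds B, C, E; ADE→CFG adds F, G → {A, B, C, D, E, F, G, H}. Minimal: {D}⁺ = {B, C, D, E, H}; {A}⁺ = {A} — none reach the full schema.
{A, G}⁺: G→CD adds C, D; D→H adds H; DH→BCE adds B, E; ADE→CFG adds F → {A, B, C, D, E, F, G, H}. Minimal: {G}⁺ = {B, C, D, E, G, H}; {A}⁺ = {A} — none reach the full schema.
{A, E, F, H}⁺: EFH→D adds D; DH→BCE adds B, C; ADE→CFG adds G → {A, B, C, D, E, F, G, H}. Minimal: {E, F, H}⁺ = {B, C, D, E, F, H}; {A, F, H}⁺ = {A, F, H}; {A, E, H}⁺ = {A, E, H}; … — none reach the full schema.

AD; AG; AEFH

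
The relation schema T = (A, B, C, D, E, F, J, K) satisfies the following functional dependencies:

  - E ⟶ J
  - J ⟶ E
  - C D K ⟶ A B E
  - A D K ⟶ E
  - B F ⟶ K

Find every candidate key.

{B, C, D, F}⁺: BF→K adds K; CDK→ABE adds A, E; E→J adds J → {A, B, C, D, E, F, J, K}.
{C, D, F, K}⁺: CDK→ABE adds A, B, E; E→J adds J → {A, B, C, D, E, F, J, K}.

(B, C, D, F); (C, D, F, K)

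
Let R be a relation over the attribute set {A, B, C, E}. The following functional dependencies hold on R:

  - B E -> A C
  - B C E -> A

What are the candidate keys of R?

Attributes B, E never appear on any right-hand side, so every candidate key must contain {B, E}.
{B, E}⁺ = {A, B, C, E}, which is all of the schema, so {B, E} is the only candidate key.

(B, E)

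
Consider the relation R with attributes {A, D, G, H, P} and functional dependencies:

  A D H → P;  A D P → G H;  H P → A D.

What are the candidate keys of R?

{H, P}⁺: HP→AD adds A, D; ADP→GH adds G → {A, D, G, H, P}. Minimal: {P}⁺ = {P}; {H}⁺ = {H} — none reach the full schema.
{A, D, H}⁺: ADH→P adds P; ADP→GH adds G → {A, D, G, H, P}. Minimal: {D, H}⁺ = {D, H}; {A, H}⁺ = {A, H}; {A, D}⁺ = {A, D} — none reach the full schema.
{A, D, P}⁺: ADP→GH adds G, H → {A, D, G, H, P}. Minimal: {D, P}⁺ = {D, P}; {A, P}⁺ = {A, P}; {A, D}⁺ = {A, D} — none reach the full schema.
Any other superkey contains one of these as a subset, so there are no further candidate keys.

{H, P}, {A, D, H}, {A, D, P}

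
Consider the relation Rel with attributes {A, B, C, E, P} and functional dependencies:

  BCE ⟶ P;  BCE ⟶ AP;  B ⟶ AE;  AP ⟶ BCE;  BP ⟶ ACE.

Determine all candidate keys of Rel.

{A, P}, {B, C}, {B, P}

{A, P}⁺: AP→BCE adds B, C, E → {A, B, C, E, P}.
{B, C}⁺: B→AE adds A, E; BCE→P adds P → {A, B, C, E, P}.
{B, P}⁺: B→AE adds A, E; AP→BCE adds C → {A, B, C, E, P}.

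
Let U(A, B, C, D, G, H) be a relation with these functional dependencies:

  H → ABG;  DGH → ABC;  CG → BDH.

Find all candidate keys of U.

{C, G}, {C, H}, {D, H}

{C, G}⁺: CG→BDH adds B, D, H; H→ABG adds A → {A, B, C, D, G, H}. Minimal: {G}⁺ = {G}; {C}⁺ = {C} — none reach the full schema.
{C, H}⁺: H→ABG adds A, B, G; CG→BDH adds D → {A, B, C, D, G, H}. Minimal: {H}⁺ = {A, B, G, H}; {C}⁺ = {C} — none reach the full schema.
{D, H}⁺: H→ABG adds A, B, G; DGH→ABC adds C → {A, B, C, D, G, H}. Minimal: {H}⁺ = {A, B, G, H}; {D}⁺ = {D} — none reach the full schema.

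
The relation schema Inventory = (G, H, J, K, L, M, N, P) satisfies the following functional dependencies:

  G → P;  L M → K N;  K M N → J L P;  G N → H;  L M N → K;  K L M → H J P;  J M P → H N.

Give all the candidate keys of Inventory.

GLM, GJKM, GKMN

Attributes G, M never appear on any right-hand side, so every candidate key must contain {G, M}.
{G, M}⁺ = {G, M, P}, which is not all of the schema, so we must add further attributes.
{G, L, M}⁺: G→P adds P; LM→KN adds K, N; KMN→JLP adds J; GN→H adds H → {G, H, J, K, L, M, N, P}. Minimal: {L, M}⁺ = {H, J, K, L, M, N, P}; {G, M}⁺ = {G, M, P}; {G, L}⁺ = {G, L, P} — none reach the full schema.
{G, J, K, M}⁺: G→P adds P; JMP→HN adds H, N; KMN→JLP adds L → {G, H, J, K, L, M, N, P}. Minimal: {J, K, M}⁺ = {J, K, M}; {G, K, M}⁺ = {G, K, M, P}; {G, J, M}⁺ = {G, H, J, M, N, P}; … — none reach the full schema.
{G, K, M, N}⁺: G→P adds P; KMN→JLP adds J, L; GN→H adds H → {G, H, J, K, L, M, N, P}. Minimal: {K, M, N}⁺ = {H, J, K, L, M, N, P}; {G, M, N}⁺ = {G, H, M, N, P}; {G, K, N}⁺ = {G, H, K, N, P}; … — none reach the full schema.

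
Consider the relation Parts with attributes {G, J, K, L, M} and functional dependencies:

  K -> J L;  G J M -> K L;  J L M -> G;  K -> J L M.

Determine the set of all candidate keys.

{K}, {G, J, M}, {J, L, M}

{K}⁺: K→JL adds J, L; K→JLM adds M; JLM→G adds G → {G, J, K, L, M}.
{G, J, M}⁺: GJM→KL adds K, L → {G, J, K, L, M}.
{J, L, M}⁺: JLM→G adds G; GJM→KL adds K → {G, J, K, L, M}.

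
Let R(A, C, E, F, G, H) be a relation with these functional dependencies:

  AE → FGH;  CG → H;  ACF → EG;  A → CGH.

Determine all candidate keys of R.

{A, E}⁺: AE→FGH adds F, G, H; A→CGH adds C → {A, C, E, F, G, H}. Minimal: {E}⁺ = {E}; {A}⁺ = {A, C, G, H} — none reach the full schema.
{A, F}⁺: A→CGH adds C, G, H; ACF→EG adds E → {A, C, E, F, G, H}. Minimal: {F}⁺ = {F}; {A}⁺ = {A, C, G, H} — none reach the full schema.

{A, E}; {A, F}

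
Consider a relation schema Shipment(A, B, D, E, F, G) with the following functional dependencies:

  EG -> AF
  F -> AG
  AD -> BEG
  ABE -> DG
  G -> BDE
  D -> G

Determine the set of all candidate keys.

{D}⁺: D→G adds G; G→BDE adds B, E; EG→AF adds A, F → {A, B, D, E, F, G}.
{F}⁺: F→AG adds A, G; G→BDE adds B, D, E → {A, B, D, E, F, G}.
{G}⁺: G→BDE adds B, D, E; EG→AF adds A, F → {A, B, D, E, F, G}.
{A, B, E}⁺: ABE→DG adds D, G; EG→AF adds F → {A, B, D, E, F, G}.
Any other superkey contains one of these as a subset, so there are no further candidate keys.

(D); (F); (G); (A, B, E)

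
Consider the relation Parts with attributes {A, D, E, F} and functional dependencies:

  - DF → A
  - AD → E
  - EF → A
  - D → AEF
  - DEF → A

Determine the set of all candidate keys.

{D}

Attribute D never appears on the right-hand side of any dependency, so D must belong to every candidate key.
{D}⁺ = {A, D, E, F}, which is all of the schema, so {D} is the only candidate key.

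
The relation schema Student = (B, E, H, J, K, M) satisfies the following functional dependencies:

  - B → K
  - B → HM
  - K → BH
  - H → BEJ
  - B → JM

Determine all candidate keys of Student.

{B}⁺: B→K adds K; B→HM adds H, M; H→BEJ adds E, J → {B, E, H, J, K, M}.
{H}⁺: H→BEJ adds B, E, J; B→JM adds M; B→K adds K → {B, E, H, J, K, M}.
{K}⁺: K→BH adds B, H; H→BEJ adds E, J; B→JM adds M → {B, E, H, J, K, M}.
Any other superkey contains one of these as a subset, so there are no further candidate keys.

{B}, {H}, {K}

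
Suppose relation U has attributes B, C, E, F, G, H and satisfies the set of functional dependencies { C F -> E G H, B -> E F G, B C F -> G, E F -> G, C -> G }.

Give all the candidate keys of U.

Attributes B, C never appear on any right-hand side, so every candidate key must contain {B, C}.
{B, C}⁺ = {B, C, E, F, G, H}, which is all of the schema, so {B, C} is the only candidate key.

{B, C}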